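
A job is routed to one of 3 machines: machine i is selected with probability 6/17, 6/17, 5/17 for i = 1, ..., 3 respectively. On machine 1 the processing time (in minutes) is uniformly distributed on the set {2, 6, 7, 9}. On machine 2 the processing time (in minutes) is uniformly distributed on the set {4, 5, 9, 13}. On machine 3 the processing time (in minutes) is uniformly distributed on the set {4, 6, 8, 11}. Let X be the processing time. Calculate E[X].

475/68

E[X | machine 1] = (2+6+7+9)/4 = 6.
E[X | machine 2] = (4+5+9+13)/4 = 31/4.
E[X | machine 3] = (4+6+8+11)/4 = 29/4.
E[X] = (6/17)·(6) + (6/17)·(31/4) + (5/17)·(29/4) = 475/68.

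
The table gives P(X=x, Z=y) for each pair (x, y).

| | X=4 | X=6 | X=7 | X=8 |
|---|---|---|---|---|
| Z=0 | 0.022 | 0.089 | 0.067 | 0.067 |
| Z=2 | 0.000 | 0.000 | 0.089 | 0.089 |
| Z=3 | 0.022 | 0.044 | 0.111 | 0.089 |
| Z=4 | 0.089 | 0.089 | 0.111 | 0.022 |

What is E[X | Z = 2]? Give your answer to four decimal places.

7.5000

P(Z = 2) = 0.178.
Σ X·P over the event = 7·(0.089) + 8·(0.089) = 1.335.
E[X | Z = 2] = (1.335) / (0.178) = 7.5000.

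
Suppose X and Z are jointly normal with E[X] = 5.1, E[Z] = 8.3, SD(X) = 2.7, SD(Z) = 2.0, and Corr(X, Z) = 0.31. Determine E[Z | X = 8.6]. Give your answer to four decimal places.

The regression of Z on X has slope ρ·σ_Z/σ_X and passes through (μ_X, μ_Z).
E[Z | X=8.6] = 8.3 + (0.31)·(2.0/2.7)·(8.6 − (5.1)) = 8.3 + (0.22963)·(3.5) = 9.1037.

9.1037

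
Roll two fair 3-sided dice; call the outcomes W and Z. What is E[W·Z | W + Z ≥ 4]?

Outcomes with W + Z ≥ 4: (1,3), (2,2), (2,3), (3,1), (3,2), (3,3), each with probability 1/9.
E[W·Z | W + Z ≥ 4] = (3 + 4 + 6 + 3 + 6 + 9) / 6 = 31/6.

31/6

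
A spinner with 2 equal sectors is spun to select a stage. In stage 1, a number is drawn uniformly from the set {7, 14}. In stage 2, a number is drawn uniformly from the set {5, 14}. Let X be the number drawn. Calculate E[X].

10

E[X | stage 1] = (7+14)/2 = 21/2.
E[X | stage 2] = (5+14)/2 = 19/2.
By the law of total expectation,
E[X] = (1/2)·(21/2) + (1/2)·(19/2) = 10.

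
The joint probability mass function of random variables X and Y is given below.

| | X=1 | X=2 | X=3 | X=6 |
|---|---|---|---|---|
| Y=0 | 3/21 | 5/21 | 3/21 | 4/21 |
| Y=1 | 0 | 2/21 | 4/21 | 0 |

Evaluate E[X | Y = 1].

P(Y = 1) = 2/7.
Σ X·P over the event = 2·(2/21) + 3·(4/21) = 16/21.
E[X | Y = 1] = (16/21) / (2/7) = 8/3.

8/3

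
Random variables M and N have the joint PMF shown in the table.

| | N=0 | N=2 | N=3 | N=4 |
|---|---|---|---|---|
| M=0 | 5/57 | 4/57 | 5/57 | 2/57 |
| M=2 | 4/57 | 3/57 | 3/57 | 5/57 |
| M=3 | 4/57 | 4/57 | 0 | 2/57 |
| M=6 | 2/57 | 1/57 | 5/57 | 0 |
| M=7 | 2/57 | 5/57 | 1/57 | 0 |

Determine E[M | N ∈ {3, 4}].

P(N ∈ {3, 4}) = 23/57.
Σ M·P over the event = 0·(5/57) + 0·(2/57) + 2·(3/57) + 2·(5/57) + 3·(2/57) + 6·(5/57) + 7·(1/57) = 59/57.
E[M | N ∈ {3, 4}] = (59/57) / (23/57) = 59/23.

59/23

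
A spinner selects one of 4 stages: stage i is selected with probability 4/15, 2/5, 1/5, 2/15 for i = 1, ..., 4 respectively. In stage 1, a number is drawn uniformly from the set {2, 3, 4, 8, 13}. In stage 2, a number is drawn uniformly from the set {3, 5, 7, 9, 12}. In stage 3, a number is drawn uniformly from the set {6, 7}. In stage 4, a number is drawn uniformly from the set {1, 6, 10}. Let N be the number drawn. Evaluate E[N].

2941/450

E[N | stage 1] = (2+3+4+8+13)/5 = 6.
E[N | stage 2] = (3+5+7+9+12)/5 = 36/5.
E[N | stage 3] = (6+7)/2 = 13/2.
E[N | stage 4] = (1+6+10)/3 = 17/3.
By the law of total expectation,
E[N] = (4/15)·(6) + (2/5)·(36/5) + (1/5)·(13/2) + (2/15)·(17/3) = 2941/450.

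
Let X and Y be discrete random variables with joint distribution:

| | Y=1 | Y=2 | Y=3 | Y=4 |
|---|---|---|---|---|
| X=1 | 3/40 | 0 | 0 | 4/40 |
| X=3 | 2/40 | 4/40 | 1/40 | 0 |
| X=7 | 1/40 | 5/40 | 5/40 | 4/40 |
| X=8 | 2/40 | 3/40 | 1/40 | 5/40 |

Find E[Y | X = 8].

P(X = 8) = 11/40.
Σ Y·P over the event = 1·(2/40) + 2·(3/40) + 3·(1/40) + 4·(5/40) = 31/40.
E[Y | X = 8] = (31/40) / (11/40) = 31/11.

31/11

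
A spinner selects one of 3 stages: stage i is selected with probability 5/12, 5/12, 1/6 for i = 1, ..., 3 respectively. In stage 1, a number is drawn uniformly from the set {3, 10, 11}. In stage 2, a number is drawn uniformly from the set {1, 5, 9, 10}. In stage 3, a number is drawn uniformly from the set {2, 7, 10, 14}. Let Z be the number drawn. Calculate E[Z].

117/16

E[Z | stage 1] = (3+10+11)/3 = 8.
E[Z | stage 2] = (1+5+9+10)/4 = 25/4.
E[Z | stage 3] = (2+7+10+14)/4 = 33/4.
By the law of total expectation,
E[Z] = (5/12)·(8) + (5/12)·(25/4) + (1/6)·(33/4) = 117/16.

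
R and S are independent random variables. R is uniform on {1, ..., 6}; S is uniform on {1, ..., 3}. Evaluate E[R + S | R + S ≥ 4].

P(R + S ≥ 4) = 5/6.
Summing (R+S)·P(x,y) over outcomes with R + S ≥ 4 gives 91/18.
E[R + S | R + S ≥ 4] = (91/18) / (5/6) = 91/15.

91/15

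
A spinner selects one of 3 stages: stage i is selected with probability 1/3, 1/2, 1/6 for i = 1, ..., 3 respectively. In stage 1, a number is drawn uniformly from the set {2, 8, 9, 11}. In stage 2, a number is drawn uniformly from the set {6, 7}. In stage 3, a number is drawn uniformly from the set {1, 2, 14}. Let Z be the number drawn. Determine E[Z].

E[Z | stage 1] = (2+8+9+11)/4 = 15/2.
E[Z | stage 2] = (6+7)/2 = 13/2.
E[Z | stage 3] = (1+2+14)/3 = 17/3.
E[Z] = (1/3)·(15/2) + (1/2)·(13/2) + (1/6)·(17/3) = 241/36.

241/36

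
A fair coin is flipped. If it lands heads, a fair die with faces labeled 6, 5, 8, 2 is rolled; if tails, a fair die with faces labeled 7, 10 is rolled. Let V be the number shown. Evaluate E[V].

55/8

E[V | heads] = (6+5+8+2)/4 = 21/4.
E[V | tails] = (7+10)/2 = 17/2.
E[V] = (1/2)·(21/4) + (1/2)·(17/2) = 55/8.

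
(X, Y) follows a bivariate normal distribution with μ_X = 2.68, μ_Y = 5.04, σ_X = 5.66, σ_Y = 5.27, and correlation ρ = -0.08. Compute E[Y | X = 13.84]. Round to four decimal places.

4.2087

E[Y | X=x] = μ_Y + ρ(σ_Y/σ_X)(x − μ_X) for jointly normal variables.
E[Y | X=13.84] = 5.04 + (-0.08)·(5.27/5.66)·(13.84 − (2.68)) = 5.04 + (-0.074488)·(11.16) = 4.2087.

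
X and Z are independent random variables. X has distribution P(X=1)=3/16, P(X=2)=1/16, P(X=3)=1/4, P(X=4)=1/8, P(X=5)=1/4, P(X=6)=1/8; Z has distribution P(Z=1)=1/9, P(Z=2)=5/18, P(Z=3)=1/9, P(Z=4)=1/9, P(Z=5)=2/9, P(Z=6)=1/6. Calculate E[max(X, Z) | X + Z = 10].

P(X + Z = 10) = 13/144.
Summing max(X,Z)·P(x,y) over outcomes with X + Z = 10 gives 35/72.
E[max(X, Z) | X + Z = 10] = (35/72) / (13/144) = 70/13.

70/13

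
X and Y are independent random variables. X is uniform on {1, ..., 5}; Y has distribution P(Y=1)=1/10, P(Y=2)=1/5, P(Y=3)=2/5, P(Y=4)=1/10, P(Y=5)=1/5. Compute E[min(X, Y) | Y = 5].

P(Y = 5) = 1/5.
Summing min(X,Y)·P(x,y) over outcomes with Y = 5 gives 3/5.
E[min(X, Y) | Y = 5] = (3/5) / (1/5) = 3.

3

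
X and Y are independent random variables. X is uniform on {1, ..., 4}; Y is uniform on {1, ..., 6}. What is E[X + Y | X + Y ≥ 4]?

P(X + Y ≥ 4) = 7/8.
Summing (X+Y)·P(x,y) over outcomes with X + Y ≥ 4 gives 17/3.
E[X + Y | X + Y ≥ 4] = (17/3) / (7/8) = 136/21.

136/21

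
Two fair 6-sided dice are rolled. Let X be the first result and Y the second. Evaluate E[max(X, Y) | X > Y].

14/3

P(X > Y) = 5/12.
Summing max(X,Y)·P(x,y) over outcomes with X > Y gives 35/18.
E[max(X, Y) | X > Y] = (35/18) / (5/12) = 14/3.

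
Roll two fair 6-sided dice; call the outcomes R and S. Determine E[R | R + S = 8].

Outcomes with R + S = 8: (2,6), (3,5), (4,4), (5,3), (6,2), each with probability 1/36.
E[R | R + S = 8] = (2 + 3 + 4 + 5 + 6) / 5 = 4.

4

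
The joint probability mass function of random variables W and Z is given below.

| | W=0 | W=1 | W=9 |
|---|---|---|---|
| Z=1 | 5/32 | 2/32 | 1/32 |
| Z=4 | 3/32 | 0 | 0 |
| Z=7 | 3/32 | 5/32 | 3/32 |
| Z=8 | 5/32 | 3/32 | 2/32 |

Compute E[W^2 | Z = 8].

P(Z = 8) = 5/16.
Σ W^2·P over the event = 0·(5/32) + 1·(3/32) + 81·(2/32) = 165/32.
E[W^2 | Z = 8] = (165/32) / (5/16) = 33/2.

33/2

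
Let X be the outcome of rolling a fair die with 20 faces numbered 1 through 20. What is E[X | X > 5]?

P(X > 5) = 3/4.
E[X | X > 5] = (39/4) / (3/4) = 13.

13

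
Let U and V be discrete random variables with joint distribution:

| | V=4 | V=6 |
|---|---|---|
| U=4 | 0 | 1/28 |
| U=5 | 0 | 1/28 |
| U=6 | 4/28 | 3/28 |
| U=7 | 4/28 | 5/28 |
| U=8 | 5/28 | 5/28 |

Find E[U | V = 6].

P(V = 6) = 15/28.
Σ U·P over the event = 4·(1/28) + 5·(1/28) + 6·(3/28) + 7·(5/28) + 8·(5/28) = 51/14.
E[U | V = 6] = (51/14) / (15/28) = 34/5.

34/5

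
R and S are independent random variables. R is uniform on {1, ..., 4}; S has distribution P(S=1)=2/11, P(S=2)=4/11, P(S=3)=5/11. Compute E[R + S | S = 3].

P(S = 3) = 5/11.
Summing (R+S)·P(x,y) over outcomes with S = 3 gives 5/2.
E[R + S | S = 3] = (5/2) / (5/11) = 11/2.

11/2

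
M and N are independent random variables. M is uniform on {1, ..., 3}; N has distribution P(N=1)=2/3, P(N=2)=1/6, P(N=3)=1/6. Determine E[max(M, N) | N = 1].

P(N = 1) = 2/3.
Summing max(M,N)·P(x,y) over outcomes with N = 1 gives 4/3.
E[max(M, N) | N = 1] = (4/3) / (2/3) = 2.

2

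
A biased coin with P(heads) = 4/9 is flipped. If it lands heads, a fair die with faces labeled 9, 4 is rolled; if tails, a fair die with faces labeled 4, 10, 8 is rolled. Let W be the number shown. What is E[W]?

188/27

E[W | heads] = (9+4)/2 = 13/2.
E[W | tails] = (4+10+8)/3 = 22/3.
E[W] = (4/9)·(13/2) + (5/9)·(22/3) = 188/27.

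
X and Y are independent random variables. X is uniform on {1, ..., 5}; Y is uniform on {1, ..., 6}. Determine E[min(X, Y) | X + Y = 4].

Outcomes with X + Y = 4: (1,3), (2,2), (3,1), each with probability 1/30.
E[min(X, Y) | X + Y = 4] = (1 + 2 + 1) / 3 = 4/3.

4/3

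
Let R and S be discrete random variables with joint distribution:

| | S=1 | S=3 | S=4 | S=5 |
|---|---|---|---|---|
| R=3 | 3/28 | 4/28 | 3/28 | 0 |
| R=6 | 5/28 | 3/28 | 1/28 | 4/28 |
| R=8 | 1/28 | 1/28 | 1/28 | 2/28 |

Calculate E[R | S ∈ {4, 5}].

P(S ∈ {4, 5}) = 11/28.
Σ R·P over the event = 3·(3/28) + 6·(1/28) + 6·(4/28) + 8·(1/28) + 8·(2/28) = 9/4.
E[R | S ∈ {4, 5}] = (9/4) / (11/28) = 63/11.

63/11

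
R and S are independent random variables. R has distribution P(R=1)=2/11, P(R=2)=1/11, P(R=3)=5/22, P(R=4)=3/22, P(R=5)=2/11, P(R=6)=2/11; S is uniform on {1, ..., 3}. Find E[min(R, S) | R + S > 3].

27/14

P(R + S > 3) = 28/33.
Summing min(R,S)·P(x,y) over outcomes with R + S > 3 gives 18/11.
E[min(R, S) | R + S > 3] = (18/11) / (28/33) = 27/14.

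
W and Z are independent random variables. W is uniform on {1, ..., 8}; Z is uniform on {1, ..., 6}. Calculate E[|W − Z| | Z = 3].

9/4

Outcomes with Z = 3: (1,3), (2,3), (3,3), (4,3), (5,3), (6,3), (7,3), (8,3), each with probability 1/48.
E[|W − Z| | Z = 3] = (2 + 1 + 0 + 1 + 2 + 3 + 4 + 5) / 8 = 9/4.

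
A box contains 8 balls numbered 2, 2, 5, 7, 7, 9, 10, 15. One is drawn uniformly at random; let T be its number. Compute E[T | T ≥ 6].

48/5

P(T ≥ 6) = 5/8.
Σ over the event: 7·1/4 + 9·1/8 + 10·1/8 + 15·1/8 = 6.
E[T | T ≥ 6] = (6) / (5/8) = 48/5.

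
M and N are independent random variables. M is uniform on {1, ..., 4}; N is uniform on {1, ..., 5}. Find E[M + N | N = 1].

7/2

P(N = 1) = 1/5.
Summing (M+N)·P(x,y) over outcomes with N = 1 gives 7/10.
E[M + N | N = 1] = (7/10) / (1/5) = 7/2.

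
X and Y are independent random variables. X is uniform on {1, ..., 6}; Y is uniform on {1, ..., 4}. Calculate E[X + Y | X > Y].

47/7

P(X > Y) = 7/12.
Summing (X+Y)·P(x,y) over outcomes with X > Y gives 47/12.
E[X + Y | X > Y] = (47/12) / (7/12) = 47/7.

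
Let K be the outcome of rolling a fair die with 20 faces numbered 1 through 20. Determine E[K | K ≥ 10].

15

Given K ≥ 10, K is equally likely to be any of {10, 11, 12, 13, 14, 15, 16, 17, 18, 19, 20}.
E[K | K ≥ 10] = (10 + 11 + 12 + 13 + 14 + 15 + 16 + 17 + 18 + 19 + 20) / 11 = 15.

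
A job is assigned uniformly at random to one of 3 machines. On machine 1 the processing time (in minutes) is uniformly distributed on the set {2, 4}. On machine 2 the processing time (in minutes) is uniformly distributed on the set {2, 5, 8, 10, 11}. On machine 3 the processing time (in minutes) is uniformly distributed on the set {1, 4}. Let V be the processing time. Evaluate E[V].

127/30

E[V | machine 1] = (2+4)/2 = 3.
E[V | machine 2] = (2+5+8+10+11)/5 = 36/5.
E[V | machine 3] = (1+4)/2 = 5/2.
E[V] = (1/3)·(3) + (1/3)·(36/5) + (1/3)·(5/2) = 127/30.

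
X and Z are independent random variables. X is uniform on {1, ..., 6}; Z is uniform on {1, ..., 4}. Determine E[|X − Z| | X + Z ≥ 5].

19/9

P(X + Z ≥ 5) = 3/4.
Summing |X−Z|·P(x,y) over outcomes with X + Z ≥ 5 gives 19/12.
E[|X − Z| | X + Z ≥ 5] = (19/12) / (3/4) = 19/9.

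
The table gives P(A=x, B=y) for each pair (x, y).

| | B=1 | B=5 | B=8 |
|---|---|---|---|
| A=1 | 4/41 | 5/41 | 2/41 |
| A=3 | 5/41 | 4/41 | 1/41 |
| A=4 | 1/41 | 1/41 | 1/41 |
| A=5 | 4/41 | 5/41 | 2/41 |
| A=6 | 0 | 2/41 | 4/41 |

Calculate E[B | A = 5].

45/11

P(A = 5) = 11/41.
Summing B·P(A=x,B=y) over the conditioning event gives 45/41.
E[B | A = 5] = (45/41) / (11/41) = 45/11.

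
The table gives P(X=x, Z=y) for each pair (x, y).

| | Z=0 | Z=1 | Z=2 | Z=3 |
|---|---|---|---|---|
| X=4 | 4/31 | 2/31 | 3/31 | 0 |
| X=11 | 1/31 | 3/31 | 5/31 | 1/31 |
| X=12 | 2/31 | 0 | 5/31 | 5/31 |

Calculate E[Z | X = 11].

8/5

P(X = 11) = 10/31.
Σ Z·P over the event = 0·(1/31) + 1·(3/31) + 2·(5/31) + 3·(1/31) = 16/31.
E[Z | X = 11] = (16/31) / (10/31) = 8/5.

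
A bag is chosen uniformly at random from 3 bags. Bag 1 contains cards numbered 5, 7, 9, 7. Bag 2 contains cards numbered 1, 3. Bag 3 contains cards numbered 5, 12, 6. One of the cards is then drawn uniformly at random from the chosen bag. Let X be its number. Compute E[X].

50/9

E[X | bag 1] = (5+7+9+7)/4 = 7.
E[X | bag 2] = (1+3)/2 = 2.
E[X | bag 3] = (5+12+6)/3 = 23/3.
E[X] = (1/3)·(7) + (1/3)·(2) + (1/3)·(23/3) = 50/9.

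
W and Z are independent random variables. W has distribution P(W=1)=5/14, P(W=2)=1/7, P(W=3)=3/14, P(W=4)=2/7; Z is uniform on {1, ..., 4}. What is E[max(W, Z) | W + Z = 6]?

11/3

P(W + Z = 6) = 9/56.
Summing max(W,Z)·P(x,y) over outcomes with W + Z = 6 gives 33/56.
E[max(W, Z) | W + Z = 6] = (33/56) / (9/56) = 11/3.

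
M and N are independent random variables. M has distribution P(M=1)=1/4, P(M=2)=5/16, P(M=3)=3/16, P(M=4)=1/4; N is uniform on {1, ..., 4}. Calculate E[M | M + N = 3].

14/9

P(M + N = 3) = 9/64.
Summing M·P(x,y) over outcomes with M + N = 3 gives 7/32.
E[M | M + N = 3] = (7/32) / (9/64) = 14/9.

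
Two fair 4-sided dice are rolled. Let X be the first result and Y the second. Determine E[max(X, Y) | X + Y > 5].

23/6

Outcomes with X + Y > 5: (2,4), (3,3), (3,4), (4,2), (4,3), (4,4), each with probability 1/16.
E[max(X, Y) | X + Y > 5] = (4 + 3 + 4 + 4 + 4 + 4) / 6 = 23/6.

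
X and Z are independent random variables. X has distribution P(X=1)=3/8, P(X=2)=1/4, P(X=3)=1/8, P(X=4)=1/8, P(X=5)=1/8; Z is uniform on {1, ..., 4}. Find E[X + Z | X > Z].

63/11

P(X > Z) = 11/32.
Summing (X+Z)·P(x,y) over outcomes with X > Z gives 63/32.
E[X + Z | X > Z] = (63/32) / (11/32) = 63/11.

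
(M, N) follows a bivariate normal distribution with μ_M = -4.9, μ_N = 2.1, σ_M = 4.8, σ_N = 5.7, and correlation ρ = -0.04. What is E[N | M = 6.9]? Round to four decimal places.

The regression of N on M has slope ρ·σ_N/σ_M and passes through (μ_M, μ_N).
E[N | M=6.9] = 2.1 + (-0.04)·(5.7/4.8)·(6.9 − (-4.9)) = 2.1 + (-0.0475)·(11.8) = 1.5395.

1.5395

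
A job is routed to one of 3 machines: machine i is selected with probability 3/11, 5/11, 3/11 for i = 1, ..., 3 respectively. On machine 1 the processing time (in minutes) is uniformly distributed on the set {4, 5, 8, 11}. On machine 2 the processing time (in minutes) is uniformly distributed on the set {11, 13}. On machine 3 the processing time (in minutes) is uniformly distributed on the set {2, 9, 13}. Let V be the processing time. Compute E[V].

E[V | machine 1] = (4+5+8+11)/4 = 7.
E[V | machine 2] = (11+13)/2 = 12.
E[V | machine 3] = (2+9+13)/3 = 8.
By the law of total expectation,
E[V] = (3/11)·(7) + (5/11)·(12) + (3/11)·(8) = 105/11.

105/11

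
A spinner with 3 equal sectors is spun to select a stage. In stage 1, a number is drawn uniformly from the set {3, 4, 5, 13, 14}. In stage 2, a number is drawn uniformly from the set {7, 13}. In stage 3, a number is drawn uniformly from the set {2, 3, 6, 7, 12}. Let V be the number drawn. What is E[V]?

E[V | stage 1] = (3+4+5+13+14)/5 = 39/5.
E[V | stage 2] = (7+13)/2 = 10.
E[V | stage 3] = (2+3+6+7+12)/5 = 6.
E[V] = (1/3)·(39/5) + (1/3)·(10) + (1/3)·(6) = 119/15.

119/15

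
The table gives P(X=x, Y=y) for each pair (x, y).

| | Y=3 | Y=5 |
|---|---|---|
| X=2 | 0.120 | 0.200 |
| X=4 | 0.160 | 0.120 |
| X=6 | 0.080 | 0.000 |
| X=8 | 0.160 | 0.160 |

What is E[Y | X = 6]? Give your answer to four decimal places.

P(X = 6) = 0.080.
Σ Y·P over the event = 3·(0.080) = 0.240.
E[Y | X = 6] = (0.240) / (0.080) = 3.0000.

3.0000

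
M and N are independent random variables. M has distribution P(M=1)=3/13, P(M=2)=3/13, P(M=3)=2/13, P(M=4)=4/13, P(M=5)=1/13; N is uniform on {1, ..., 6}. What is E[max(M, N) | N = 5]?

5

P(N = 5) = 1/6.
Summing max(M,N)·P(x,y) over outcomes with N = 5 gives 5/6.
E[max(M, N) | N = 5] = (5/6) / (1/6) = 5.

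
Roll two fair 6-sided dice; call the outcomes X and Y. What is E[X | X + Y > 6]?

P(X + Y > 6) = 7/12.
Summing X·P(x,y) over outcomes with X + Y > 6 gives 91/36.
E[X | X + Y > 6] = (91/36) / (7/12) = 13/3.

13/3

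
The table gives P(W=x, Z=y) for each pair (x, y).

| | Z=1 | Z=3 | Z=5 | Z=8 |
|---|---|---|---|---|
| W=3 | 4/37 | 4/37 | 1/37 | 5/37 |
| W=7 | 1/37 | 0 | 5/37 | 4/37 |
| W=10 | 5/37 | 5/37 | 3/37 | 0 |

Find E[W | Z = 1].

69/10

P(Z = 1) = 10/37.
Summing W·P(W=x,Z=y) over the conditioning event gives 69/37.
E[W | Z = 1] = (69/37) / (10/37) = 69/10.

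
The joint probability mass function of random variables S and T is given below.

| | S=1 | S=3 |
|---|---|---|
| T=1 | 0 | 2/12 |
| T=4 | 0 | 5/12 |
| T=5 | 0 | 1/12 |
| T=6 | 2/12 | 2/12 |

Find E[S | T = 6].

2

P(T = 6) = 1/3.
Σ S·P over the event = 1·(2/12) + 3·(2/12) = 2/3.
E[S | T = 6] = (2/3) / (1/3) = 2.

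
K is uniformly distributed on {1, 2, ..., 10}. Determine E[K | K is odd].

Given K is odd, K is equally likely to be any of {1, 3, 5, 7, 9}.
E[K | K is odd] = (1 + 3 + 5 + 7 + 9) / 5 = 5.

5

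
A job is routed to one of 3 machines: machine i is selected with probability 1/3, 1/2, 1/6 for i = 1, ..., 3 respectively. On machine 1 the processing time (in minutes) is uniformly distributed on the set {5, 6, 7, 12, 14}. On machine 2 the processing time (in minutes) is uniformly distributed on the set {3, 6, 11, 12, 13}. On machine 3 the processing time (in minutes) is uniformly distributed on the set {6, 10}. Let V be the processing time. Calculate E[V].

E[V | machine 1] = (5+6+7+12+14)/5 = 44/5.
E[V | machine 2] = (3+6+11+12+13)/5 = 9.
E[V | machine 3] = (6+10)/2 = 8.
E[V] = (1/3)·(44/5) + (1/2)·(9) + (1/6)·(8) = 263/30.

263/30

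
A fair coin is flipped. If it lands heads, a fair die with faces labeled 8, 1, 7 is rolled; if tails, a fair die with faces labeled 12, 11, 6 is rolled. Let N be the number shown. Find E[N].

15/2

E[N | heads] = (8+1+7)/3 = 16/3.
E[N | tails] = (12+11+6)/3 = 29/3.
E[N] = (1/2)·(16/3) + (1/2)·(29/3) = 15/2.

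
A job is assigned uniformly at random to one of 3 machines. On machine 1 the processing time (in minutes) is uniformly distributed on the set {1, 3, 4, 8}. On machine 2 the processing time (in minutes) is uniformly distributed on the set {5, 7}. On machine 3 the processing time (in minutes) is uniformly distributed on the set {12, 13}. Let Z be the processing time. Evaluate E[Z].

E[Z | machine 1] = (1+3+4+8)/4 = 4.
E[Z | machine 2] = (5+7)/2 = 6.
E[Z | machine 3] = (12+13)/2 = 25/2.
By the law of total expectation,
E[Z] = (1/3)·(4) + (1/3)·(6) + (1/3)·(25/2) = 15/2.

15/2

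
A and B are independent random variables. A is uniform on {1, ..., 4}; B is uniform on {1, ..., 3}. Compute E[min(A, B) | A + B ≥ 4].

17/9

P(A + B ≥ 4) = 3/4.
Summing min(A,B)·P(x,y) over outcomes with A + B ≥ 4 gives 17/12.
E[min(A, B) | A + B ≥ 4] = (17/12) / (3/4) = 17/9.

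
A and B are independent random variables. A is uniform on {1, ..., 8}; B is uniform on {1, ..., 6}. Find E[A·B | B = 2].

P(B = 2) = 1/6.
Summing AB·P(x,y) over outcomes with B = 2 gives 3/2.
E[A·B | B = 2] = (3/2) / (1/6) = 9.

9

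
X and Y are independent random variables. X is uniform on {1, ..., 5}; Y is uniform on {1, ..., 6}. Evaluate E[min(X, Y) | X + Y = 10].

9/2

Outcomes with X + Y = 10: (4,6), (5,5), each with probability 1/30.
E[min(X, Y) | X + Y = 10] = (4 + 5) / 2 = 9/2.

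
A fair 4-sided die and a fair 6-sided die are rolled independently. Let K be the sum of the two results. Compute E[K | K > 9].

10

P(K > 9) = 1/24.
Σ over the event: 10·1/24 = 5/12.
E[K | K > 9] = (5/12) / (1/24) = 10.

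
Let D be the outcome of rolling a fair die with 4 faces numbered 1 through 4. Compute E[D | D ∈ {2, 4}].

3

P(D ∈ {2, 4}) = 1/2.
Σ over the event: 2·1/4 + 4·1/4 = 3/2.
E[D | D ∈ {2, 4}] = (3/2) / (1/2) = 3.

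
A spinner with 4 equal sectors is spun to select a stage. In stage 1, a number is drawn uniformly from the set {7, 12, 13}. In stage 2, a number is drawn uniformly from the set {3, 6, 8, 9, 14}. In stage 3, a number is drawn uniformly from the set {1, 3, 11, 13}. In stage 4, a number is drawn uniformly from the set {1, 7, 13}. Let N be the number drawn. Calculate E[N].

E[N | stage 1] = (7+12+13)/3 = 32/3.
E[N | stage 2] = (3+6+8+9+14)/5 = 8.
E[N | stage 3] = (1+3+11+13)/4 = 7.
E[N | stage 4] = (1+7+13)/3 = 7.
E[N] = (1/4)·(32/3) + (1/4)·(8) + (1/4)·(7) + (1/4)·(7) = 49/6.

49/6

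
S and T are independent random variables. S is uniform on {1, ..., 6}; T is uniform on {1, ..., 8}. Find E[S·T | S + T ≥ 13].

P(S + T ≥ 13) = 1/16.
Summing ST·P(x,y) over outcomes with S + T ≥ 13 gives 65/24.
E[S·T | S + T ≥ 13] = (65/24) / (1/16) = 130/3.

130/3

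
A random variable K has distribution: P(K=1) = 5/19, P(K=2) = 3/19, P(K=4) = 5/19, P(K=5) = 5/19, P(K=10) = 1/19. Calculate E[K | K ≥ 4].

5

P(K ≥ 4) = 11/19.
Σ over the event: 4·5/19 + 5·5/19 + 10·1/19 = 55/19.
E[K | K ≥ 4] = (55/19) / (11/19) = 5.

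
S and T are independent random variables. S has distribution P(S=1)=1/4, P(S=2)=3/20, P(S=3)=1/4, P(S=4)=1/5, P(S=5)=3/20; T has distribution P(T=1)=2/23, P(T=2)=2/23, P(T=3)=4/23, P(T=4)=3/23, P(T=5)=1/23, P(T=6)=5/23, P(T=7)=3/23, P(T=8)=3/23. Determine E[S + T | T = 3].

117/20

P(T = 3) = 4/23.
Summing (S+T)·P(x,y) over outcomes with T = 3 gives 117/115.
E[S + T | T = 3] = (117/115) / (4/23) = 117/20.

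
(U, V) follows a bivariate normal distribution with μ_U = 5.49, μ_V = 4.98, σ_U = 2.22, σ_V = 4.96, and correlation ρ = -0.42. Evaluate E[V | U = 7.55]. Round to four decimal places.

3.0469

The regression of V on U has slope ρ·σ_V/σ_U and passes through (μ_U, μ_V).
E[V | U=7.55] = 4.98 + (-0.42)·(4.96/2.22)·(7.55 − (5.49)) = 4.98 + (-0.93838)·(2.06) = 3.0469.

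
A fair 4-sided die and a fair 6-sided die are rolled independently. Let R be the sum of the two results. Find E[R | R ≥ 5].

62/9

P(R ≥ 5) = 3/4.
Σ over the event: 5·1/6 + 6·1/6 + 7·1/6 + 8·1/8 + 9·1/12 + 10·1/24 = 31/6.
E[R | R ≥ 5] = (31/6) / (3/4) = 62/9.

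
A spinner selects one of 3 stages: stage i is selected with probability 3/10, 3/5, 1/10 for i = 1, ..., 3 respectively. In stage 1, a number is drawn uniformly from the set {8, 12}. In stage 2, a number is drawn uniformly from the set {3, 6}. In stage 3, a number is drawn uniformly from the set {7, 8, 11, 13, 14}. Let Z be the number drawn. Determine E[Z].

169/25

E[Z | stage 1] = (8+12)/2 = 10.
E[Z | stage 2] = (3+6)/2 = 9/2.
E[Z | stage 3] = (7+8+11+13+14)/5 = 53/5.
E[Z] = (3/10)·(10) + (3/5)·(9/2) + (1/10)·(53/5) = 169/25.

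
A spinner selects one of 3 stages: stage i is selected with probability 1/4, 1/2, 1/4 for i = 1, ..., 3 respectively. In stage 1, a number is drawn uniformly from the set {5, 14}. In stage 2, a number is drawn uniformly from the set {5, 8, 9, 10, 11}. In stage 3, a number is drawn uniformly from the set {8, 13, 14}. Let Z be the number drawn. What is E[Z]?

E[Z | stage 1] = (5+14)/2 = 19/2.
E[Z | stage 2] = (5+8+9+10+11)/5 = 43/5.
E[Z | stage 3] = (8+13+14)/3 = 35/3.
By the law of total expectation,
E[Z] = (1/4)·(19/2) + (1/2)·(43/5) + (1/4)·(35/3) = 1151/120.

1151/120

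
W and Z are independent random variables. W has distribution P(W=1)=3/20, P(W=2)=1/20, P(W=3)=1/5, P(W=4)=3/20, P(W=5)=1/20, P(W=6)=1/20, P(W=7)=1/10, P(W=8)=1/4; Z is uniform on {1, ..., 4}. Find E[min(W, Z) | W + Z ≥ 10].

P(W + Z ≥ 10) = 1/4.
Summing min(W,Z)·P(x,y) over outcomes with W + Z ≥ 10 gives 63/80.
E[min(W, Z) | W + Z ≥ 10] = (63/80) / (1/4) = 63/20.

63/20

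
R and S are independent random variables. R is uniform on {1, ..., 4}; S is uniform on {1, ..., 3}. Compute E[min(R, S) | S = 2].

P(S = 2) = 1/3.
Summing min(R,S)·P(x,y) over outcomes with S = 2 gives 7/12.
E[min(R, S) | S = 2] = (7/12) / (1/3) = 7/4.

7/4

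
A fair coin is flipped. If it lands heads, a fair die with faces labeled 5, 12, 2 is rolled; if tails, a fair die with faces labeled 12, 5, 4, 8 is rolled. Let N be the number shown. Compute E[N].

E[N | heads] = (5+12+2)/3 = 19/3.
E[N | tails] = (12+5+4+8)/4 = 29/4.
E[N] = (1/2)·(19/3) + (1/2)·(29/4) = 163/24.

163/24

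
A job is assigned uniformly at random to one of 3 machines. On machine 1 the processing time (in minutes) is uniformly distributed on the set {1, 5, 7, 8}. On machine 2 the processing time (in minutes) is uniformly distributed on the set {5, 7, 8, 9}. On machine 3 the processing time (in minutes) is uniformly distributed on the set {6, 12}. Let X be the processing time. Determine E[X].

43/6

E[X | machine 1] = (1+5+7+8)/4 = 21/4.
E[X | machine 2] = (5+7+8+9)/4 = 29/4.
E[X | machine 3] = (6+12)/2 = 9.
E[X] = (1/3)·(21/4) + (1/3)·(29/4) + (1/3)·(9) = 43/6.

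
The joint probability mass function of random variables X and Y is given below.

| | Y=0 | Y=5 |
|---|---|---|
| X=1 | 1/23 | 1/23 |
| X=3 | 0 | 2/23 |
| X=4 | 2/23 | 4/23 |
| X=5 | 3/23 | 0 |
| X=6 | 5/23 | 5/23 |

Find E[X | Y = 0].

P(Y = 0) = 11/23.
Summing X·P(X=x,Y=y) over the conditioning event gives 54/23.
E[X | Y = 0] = (54/23) / (11/23) = 54/11.

54/11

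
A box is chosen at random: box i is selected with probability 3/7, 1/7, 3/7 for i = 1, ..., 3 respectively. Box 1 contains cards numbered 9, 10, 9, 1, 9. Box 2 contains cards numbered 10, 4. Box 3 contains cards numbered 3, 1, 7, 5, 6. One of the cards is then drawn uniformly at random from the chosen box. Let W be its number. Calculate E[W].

E[W | box 1] = (9+10+9+1+9)/5 = 38/5.
E[W | box 2] = (10+4)/2 = 7.
E[W | box 3] = (3+1+7+5+6)/5 = 22/5.
By the law of total expectation,
E[W] = (3/7)·(38/5) + (1/7)·(7) + (3/7)·(22/5) = 43/7.

43/7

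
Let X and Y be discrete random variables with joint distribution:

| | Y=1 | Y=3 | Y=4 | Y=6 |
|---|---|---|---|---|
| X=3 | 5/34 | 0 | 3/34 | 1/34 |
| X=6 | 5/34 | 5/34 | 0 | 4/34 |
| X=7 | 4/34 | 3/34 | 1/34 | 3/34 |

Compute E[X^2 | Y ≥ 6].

75/2

P(Y ≥ 6) = 4/17.
Summing X^2·P(X=x,Y=y) over the conditioning event gives 150/17.
E[X^2 | Y ≥ 6] = (150/17) / (4/17) = 75/2.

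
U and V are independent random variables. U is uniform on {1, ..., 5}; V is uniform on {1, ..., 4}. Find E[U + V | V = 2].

5

Outcomes with V = 2: (1,2), (2,2), (3,2), (4,2), (5,2), each with probability 1/20.
E[U + V | V = 2] = (3 + 4 + 5 + 6 + 7) / 5 = 5.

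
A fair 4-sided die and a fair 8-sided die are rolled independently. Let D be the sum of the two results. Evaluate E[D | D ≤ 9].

80/13

P(D ≤ 9) = 13/16.
Σ over the event: 2·1/32 + 3·1/16 + 4·3/32 + 5·1/8 + 6·1/8 + 7·1/8 + 8·1/8 + 9·1/8 = 5.
E[D | D ≤ 9] = (5) / (13/16) = 80/13.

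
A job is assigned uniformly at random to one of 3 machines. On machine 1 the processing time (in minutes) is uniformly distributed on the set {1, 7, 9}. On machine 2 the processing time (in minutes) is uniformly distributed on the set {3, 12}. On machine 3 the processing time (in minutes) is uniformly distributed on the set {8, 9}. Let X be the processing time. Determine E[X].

E[X | machine 1] = (1+7+9)/3 = 17/3.
E[X | machine 2] = (3+12)/2 = 15/2.
E[X | machine 3] = (8+9)/2 = 17/2.
By the law of total expectation,
E[X] = (1/3)·(17/3) + (1/3)·(15/2) + (1/3)·(17/2) = 65/9.

65/9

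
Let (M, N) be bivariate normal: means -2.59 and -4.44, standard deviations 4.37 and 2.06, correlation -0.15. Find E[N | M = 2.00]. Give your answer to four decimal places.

-4.7646

For a bivariate normal, E[N | M=x] = μ_N + ρ·(σ_N/σ_M)·(x − μ_M).
E[N | M=2.00] = -4.44 + (-0.15)·(2.06/4.37)·(2.00 − (-2.59)) = -4.44 + (-0.070709)·(4.59) = -4.7646.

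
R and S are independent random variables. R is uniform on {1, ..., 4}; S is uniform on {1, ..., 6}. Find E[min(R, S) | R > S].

5/3

Outcomes with R > S: (2,1), (3,1), (3,2), (4,1), (4,2), (4,3), each with probability 1/24.
E[min(R, S) | R > S] = (1 + 1 + 2 + 1 + 2 + 3) / 6 = 5/3.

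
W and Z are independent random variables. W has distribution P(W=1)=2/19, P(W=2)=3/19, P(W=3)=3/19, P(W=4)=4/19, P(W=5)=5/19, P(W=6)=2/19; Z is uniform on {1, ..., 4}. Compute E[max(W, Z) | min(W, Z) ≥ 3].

127/28

P(min(W, Z) ≥ 3) = 7/19.
Summing max(W,Z)·P(x,y) over outcomes with min(W, Z) ≥ 3 gives 127/76.
E[max(W, Z) | min(W, Z) ≥ 3] = (127/76) / (7/19) = 127/28.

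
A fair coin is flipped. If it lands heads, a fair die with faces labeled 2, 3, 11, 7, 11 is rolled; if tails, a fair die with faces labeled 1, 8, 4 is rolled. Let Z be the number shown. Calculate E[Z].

167/30

E[Z | heads] = (2+3+11+7+11)/5 = 34/5.
E[Z | tails] = (1+8+4)/3 = 13/3.
E[Z] = (1/2)·(34/5) + (1/2)·(13/3) = 167/30.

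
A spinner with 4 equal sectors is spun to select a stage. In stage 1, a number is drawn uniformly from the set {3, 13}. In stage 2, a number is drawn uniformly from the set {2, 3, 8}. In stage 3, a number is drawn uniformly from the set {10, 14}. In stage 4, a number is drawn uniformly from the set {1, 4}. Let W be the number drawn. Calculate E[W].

E[W | stage 1] = (3+13)/2 = 8.
E[W | stage 2] = (2+3+8)/3 = 13/3.
E[W | stage 3] = (10+14)/2 = 12.
E[W | stage 4] = (1+4)/2 = 5/2.
E[W] = (1/4)·(8) + (1/4)·(13/3) + (1/4)·(12) + (1/4)·(5/2) = 161/24.

161/24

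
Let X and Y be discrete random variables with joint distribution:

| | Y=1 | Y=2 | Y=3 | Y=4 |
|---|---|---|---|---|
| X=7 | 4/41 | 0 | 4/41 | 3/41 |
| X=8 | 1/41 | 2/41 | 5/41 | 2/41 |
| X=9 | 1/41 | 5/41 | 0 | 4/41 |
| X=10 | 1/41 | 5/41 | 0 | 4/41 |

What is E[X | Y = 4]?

113/13

P(Y = 4) = 13/41.
Σ X·P over the event = 7·(3/41) + 8·(2/41) + 9·(4/41) + 10·(4/41) = 113/41.
E[X | Y = 4] = (113/41) / (13/41) = 113/13.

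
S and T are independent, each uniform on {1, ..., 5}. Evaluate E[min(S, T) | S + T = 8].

Outcomes with S + T = 8: (3,5), (4,4), (5,3), each with probability 1/25.
E[min(S, T) | S + T = 8] = (3 + 4 + 3) / 3 = 10/3.

10/3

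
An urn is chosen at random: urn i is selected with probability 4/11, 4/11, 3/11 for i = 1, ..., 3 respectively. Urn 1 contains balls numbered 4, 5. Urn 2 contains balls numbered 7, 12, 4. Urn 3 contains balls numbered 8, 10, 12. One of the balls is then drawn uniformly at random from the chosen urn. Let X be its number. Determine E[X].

E[X | urn 1] = (4+5)/2 = 9/2.
E[X | urn 2] = (7+12+4)/3 = 23/3.
E[X | urn 3] = (8+10+12)/3 = 10.
E[X] = (4/11)·(9/2) + (4/11)·(23/3) + (3/11)·(10) = 236/33.

236/33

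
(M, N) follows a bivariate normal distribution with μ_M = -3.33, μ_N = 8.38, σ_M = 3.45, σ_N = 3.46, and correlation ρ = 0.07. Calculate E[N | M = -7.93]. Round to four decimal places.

8.0571

For a bivariate normal, E[N | M=x] = μ_N + ρ·(σ_N/σ_M)·(x − μ_M).
E[N | M=-7.93] = 8.38 + (0.07)·(3.46/3.45)·(-7.93 − (-3.33)) = 8.38 + (0.070203)·(-4.6) = 8.0571.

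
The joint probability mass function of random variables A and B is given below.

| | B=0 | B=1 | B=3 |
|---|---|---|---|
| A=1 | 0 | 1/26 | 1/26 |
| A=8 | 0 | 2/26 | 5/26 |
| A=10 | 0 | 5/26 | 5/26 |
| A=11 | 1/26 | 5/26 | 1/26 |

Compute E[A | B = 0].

11

P(B = 0) = 1/26.
Σ A·P over the event = 11·(1/26) = 11/26.
E[A | B = 0] = (11/26) / (1/26) = 11.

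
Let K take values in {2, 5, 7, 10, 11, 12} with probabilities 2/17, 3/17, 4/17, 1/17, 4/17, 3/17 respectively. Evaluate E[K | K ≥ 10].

P(K ≥ 10) = 8/17.
Σ over the event: 10·1/17 + 11·4/17 + 12·3/17 = 90/17.
E[K | K ≥ 10] = (90/17) / (8/17) = 45/4.

45/4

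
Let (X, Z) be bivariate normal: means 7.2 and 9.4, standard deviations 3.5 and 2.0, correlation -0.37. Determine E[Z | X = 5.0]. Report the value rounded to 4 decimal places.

9.8651

E[Z | X=x] = μ_Z + ρ(σ_Z/σ_X)(x − μ_X) for jointly normal variables.
E[Z | X=5.0] = 9.4 + (-0.37)·(2.0/3.5)·(5.0 − (7.2)) = 9.4 + (-0.21143)·(-2.2) = 9.8651.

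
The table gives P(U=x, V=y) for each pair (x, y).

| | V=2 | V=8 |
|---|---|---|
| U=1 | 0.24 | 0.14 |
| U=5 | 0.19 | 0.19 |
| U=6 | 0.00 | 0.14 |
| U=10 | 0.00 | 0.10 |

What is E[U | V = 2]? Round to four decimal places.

2.7674

P(V = 2) = 0.43.
Summing U·P(U=x,V=y) over the conditioning event gives 1.19.
E[U | V = 2] = (1.19) / (0.43) = 2.7674.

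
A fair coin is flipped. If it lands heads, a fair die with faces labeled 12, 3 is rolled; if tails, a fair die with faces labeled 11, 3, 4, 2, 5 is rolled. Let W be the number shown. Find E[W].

25/4

E[W | heads] = (12+3)/2 = 15/2.
E[W | tails] = (11+3+4+2+5)/5 = 5.
By the law of total expectation,
E[W] = (1/2)·(15/2) + (1/2)·(5) = 25/4.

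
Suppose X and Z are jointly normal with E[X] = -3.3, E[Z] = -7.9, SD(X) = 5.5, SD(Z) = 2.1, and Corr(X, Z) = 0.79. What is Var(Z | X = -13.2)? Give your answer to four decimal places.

For a bivariate normal, Var(Z | X=x) = σ_Z²(1 − ρ²).
Var(Z | X=-13.2) = (2.1)²·(1 − (0.79)²) = 4.41·0.3759 = 1.6577.

1.6577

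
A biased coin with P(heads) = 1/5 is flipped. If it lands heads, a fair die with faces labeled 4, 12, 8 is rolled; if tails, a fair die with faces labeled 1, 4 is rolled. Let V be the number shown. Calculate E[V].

18/5

E[V | heads] = (4+12+8)/3 = 8.
E[V | tails] = (1+4)/2 = 5/2.
By the law of total expectation,
E[V] = (1/5)·(8) + (4/5)·(5/2) = 18/5.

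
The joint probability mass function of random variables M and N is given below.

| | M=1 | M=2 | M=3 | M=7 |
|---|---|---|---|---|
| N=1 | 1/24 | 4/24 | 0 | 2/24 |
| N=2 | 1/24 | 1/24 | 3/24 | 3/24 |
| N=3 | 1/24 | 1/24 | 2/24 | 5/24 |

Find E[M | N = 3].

44/9

P(N = 3) = 3/8.
Summing M·P(M=x,N=y) over the conditioning event gives 11/6.
E[M | N = 3] = (11/6) / (3/8) = 44/9.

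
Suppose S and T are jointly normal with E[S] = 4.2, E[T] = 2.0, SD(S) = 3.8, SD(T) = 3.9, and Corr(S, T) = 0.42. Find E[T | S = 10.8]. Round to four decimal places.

For a bivariate normal, E[T | S=x] = μ_T + ρ·(σ_T/σ_S)·(x − μ_S).
E[T | S=10.8] = 2.0 + (0.42)·(3.9/3.8)·(10.8 − (4.2)) = 2.0 + (0.43105)·(6.6) = 4.8449.

4.8449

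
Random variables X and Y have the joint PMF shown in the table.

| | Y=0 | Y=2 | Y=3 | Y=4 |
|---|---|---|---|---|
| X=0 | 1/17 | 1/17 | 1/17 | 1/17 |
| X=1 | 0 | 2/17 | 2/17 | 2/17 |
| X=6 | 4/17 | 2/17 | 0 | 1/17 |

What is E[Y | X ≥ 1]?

P(X ≥ 1) = 13/17.
Σ Y·P over the event = 2·(2/17) + 3·(2/17) + 4·(2/17) + 0·(4/17) + 2·(2/17) + 4·(1/17) = 26/17.
E[Y | X ≥ 1] = (26/17) / (13/17) = 2.

2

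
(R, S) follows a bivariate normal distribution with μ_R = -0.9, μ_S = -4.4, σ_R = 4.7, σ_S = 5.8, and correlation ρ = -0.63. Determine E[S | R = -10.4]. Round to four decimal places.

2.9857

For a bivariate normal, E[S | R=x] = μ_S + ρ·(σ_S/σ_R)·(x − μ_R).
E[S | R=-10.4] = -4.4 + (-0.63)·(5.8/4.7)·(-10.4 − (-0.9)) = -4.4 + (-0.777447)·(-9.5) = 2.9857.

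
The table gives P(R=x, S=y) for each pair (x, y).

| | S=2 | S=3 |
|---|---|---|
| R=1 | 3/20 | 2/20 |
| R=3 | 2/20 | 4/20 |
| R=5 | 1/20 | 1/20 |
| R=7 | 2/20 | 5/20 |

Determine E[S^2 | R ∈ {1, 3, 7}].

P(R ∈ {1, 3, 7}) = 9/10.
Σ S^2·P over the event = 4·(3/20) + 9·(2/20) + 4·(2/20) + 9·(4/20) + 4·(2/20) + 9·(5/20) = 127/20.
E[S^2 | R ∈ {1, 3, 7}] = (127/20) / (9/10) = 127/18.

127/18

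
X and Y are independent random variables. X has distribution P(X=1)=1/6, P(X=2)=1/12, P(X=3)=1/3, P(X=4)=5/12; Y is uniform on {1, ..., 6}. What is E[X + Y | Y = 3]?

6

P(Y = 3) = 1/6.
Summing (X+Y)·P(x,y) over outcomes with Y = 3 gives 1.
E[X + Y | Y = 3] = (1) / (1/6) = 6.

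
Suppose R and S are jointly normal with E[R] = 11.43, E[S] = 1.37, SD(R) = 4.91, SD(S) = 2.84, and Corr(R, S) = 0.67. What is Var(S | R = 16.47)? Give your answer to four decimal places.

Var(S | R=x) = (1 − ρ²)·σ_S².
Var(S | R=16.47) = (2.84)²·(1 − (0.67)²) = 8.0656·0.5511 = 4.4450.

4.4450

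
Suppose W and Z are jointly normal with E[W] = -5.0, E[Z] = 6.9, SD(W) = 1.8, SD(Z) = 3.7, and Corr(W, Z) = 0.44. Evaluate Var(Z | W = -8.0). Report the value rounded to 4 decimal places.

11.0396

Var(Z | W=x) = (1 − ρ²)·σ_Z².
Var(Z | W=-8.0) = (3.7)²·(1 − (0.44)²) = 13.69·0.8064 = 11.0396.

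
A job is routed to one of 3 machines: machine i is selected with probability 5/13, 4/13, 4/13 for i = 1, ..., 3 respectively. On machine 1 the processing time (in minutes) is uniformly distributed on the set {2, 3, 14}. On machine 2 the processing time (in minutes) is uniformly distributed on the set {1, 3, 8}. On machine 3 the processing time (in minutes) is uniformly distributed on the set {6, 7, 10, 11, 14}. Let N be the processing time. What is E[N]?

1291/195

E[N | machine 1] = (2+3+14)/3 = 19/3.
E[N | machine 2] = (1+3+8)/3 = 4.
E[N | machine 3] = (6+7+10+11+14)/5 = 48/5.
E[N] = (5/13)·(19/3) + (4/13)·(4) + (4/13)·(48/5) = 1291/195.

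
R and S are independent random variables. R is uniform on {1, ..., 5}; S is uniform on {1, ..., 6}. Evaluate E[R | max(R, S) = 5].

35/9

P(max(R, S) = 5) = 3/10.
Summing R·P(x,y) over outcomes with max(R, S) = 5 gives 7/6.
E[R | max(R, S) = 5] = (7/6) / (3/10) = 35/9.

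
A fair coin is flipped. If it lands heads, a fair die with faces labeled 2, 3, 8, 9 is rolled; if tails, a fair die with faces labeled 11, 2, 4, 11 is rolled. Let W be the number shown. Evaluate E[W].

E[W | heads] = (2+3+8+9)/4 = 11/2.
E[W | tails] = (11+2+4+11)/4 = 7.
E[W] = (1/2)·(11/2) + (1/2)·(7) = 25/4.

25/4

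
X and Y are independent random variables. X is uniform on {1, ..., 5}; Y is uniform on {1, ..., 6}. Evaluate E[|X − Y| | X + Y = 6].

Outcomes with X + Y = 6: (1,5), (2,4), (3,3), (4,2), (5,1), each with probability 1/30.
E[|X − Y| | X + Y = 6] = (4 + 2 + 0 + 2 + 4) / 5 = 12/5.

12/5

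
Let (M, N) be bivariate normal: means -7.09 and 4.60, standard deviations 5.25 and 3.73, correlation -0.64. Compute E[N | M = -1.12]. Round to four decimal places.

1.8854

For a bivariate normal, E[N | M=x] = μ_N + ρ·(σ_N/σ_M)·(x − μ_M).
E[N | M=-1.12] = 4.60 + (-0.64)·(3.73/5.25)·(-1.12 − (-7.09)) = 4.60 + (-0.4547)·(5.97) = 1.8854.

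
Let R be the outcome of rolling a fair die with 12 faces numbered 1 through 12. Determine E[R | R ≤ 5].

3

Given R ≤ 5, R is equally likely to be any of {1, 2, 3, 4, 5}.
E[R | R ≤ 5] = (1 + 2 + 3 + 4 + 5) / 5 = 3.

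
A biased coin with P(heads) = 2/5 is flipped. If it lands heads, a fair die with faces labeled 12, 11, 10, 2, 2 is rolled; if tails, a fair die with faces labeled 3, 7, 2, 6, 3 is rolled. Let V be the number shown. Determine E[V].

E[V | heads] = (12+11+10+2+2)/5 = 37/5.
E[V | tails] = (3+7+2+6+3)/5 = 21/5.
By the law of total expectation,
E[V] = (2/5)·(37/5) + (3/5)·(21/5) = 137/25.

137/25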